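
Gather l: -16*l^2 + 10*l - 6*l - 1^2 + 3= -16*l^2 + 4*l + 2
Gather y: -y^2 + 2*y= -y^2 + 2*y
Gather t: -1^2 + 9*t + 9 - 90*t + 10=18 - 81*t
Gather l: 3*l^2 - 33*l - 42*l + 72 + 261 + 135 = 3*l^2 - 75*l + 468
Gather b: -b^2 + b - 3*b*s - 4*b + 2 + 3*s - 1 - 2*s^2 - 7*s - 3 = -b^2 + b*(-3*s - 3) - 2*s^2 - 4*s - 2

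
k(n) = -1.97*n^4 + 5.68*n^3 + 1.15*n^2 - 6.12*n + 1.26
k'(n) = -7.88*n^3 + 17.04*n^2 + 2.3*n - 6.12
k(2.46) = 5.58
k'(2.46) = -14.65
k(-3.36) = -431.74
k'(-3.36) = 477.44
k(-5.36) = -2433.58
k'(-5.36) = 1684.55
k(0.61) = -1.03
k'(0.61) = -0.17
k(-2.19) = -84.80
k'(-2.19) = 153.34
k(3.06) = -16.68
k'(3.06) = -65.31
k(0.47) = -0.87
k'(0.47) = -2.09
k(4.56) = -315.94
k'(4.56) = -388.48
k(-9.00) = -16916.40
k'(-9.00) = 7097.94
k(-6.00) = -3700.62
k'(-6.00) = 2295.60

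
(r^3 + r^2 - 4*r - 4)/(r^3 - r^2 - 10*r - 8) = (r - 2)/(r - 4)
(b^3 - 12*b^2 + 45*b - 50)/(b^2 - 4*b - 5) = (b^2 - 7*b + 10)/(b + 1)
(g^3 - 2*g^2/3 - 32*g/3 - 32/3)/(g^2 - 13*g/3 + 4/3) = (3*g^2 + 10*g + 8)/(3*g - 1)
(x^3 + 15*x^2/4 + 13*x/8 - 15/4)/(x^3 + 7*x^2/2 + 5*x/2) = (4*x^2 + 5*x - 6)/(4*x*(x + 1))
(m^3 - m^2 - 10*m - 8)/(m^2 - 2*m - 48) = (-m^3 + m^2 + 10*m + 8)/(-m^2 + 2*m + 48)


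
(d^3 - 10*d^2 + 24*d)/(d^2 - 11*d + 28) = d*(d - 6)/(d - 7)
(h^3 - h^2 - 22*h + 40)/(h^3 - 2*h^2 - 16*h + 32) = (h + 5)/(h + 4)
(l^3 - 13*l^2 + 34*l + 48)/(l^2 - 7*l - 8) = l - 6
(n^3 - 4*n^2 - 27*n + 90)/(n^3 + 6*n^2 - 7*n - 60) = (n - 6)/(n + 4)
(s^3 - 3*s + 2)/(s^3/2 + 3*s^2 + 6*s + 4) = 2*(s^2 - 2*s + 1)/(s^2 + 4*s + 4)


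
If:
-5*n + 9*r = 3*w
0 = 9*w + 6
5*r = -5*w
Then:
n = 8/5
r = 2/3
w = -2/3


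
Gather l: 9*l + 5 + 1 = 9*l + 6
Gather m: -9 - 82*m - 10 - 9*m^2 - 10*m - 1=-9*m^2 - 92*m - 20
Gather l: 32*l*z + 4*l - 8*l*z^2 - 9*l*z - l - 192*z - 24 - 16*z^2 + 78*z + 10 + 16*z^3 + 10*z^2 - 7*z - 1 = l*(-8*z^2 + 23*z + 3) + 16*z^3 - 6*z^2 - 121*z - 15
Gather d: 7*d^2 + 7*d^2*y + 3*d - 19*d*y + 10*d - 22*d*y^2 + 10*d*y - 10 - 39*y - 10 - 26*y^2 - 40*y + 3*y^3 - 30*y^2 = d^2*(7*y + 7) + d*(-22*y^2 - 9*y + 13) + 3*y^3 - 56*y^2 - 79*y - 20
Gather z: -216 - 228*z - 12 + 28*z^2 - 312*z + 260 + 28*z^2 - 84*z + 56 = 56*z^2 - 624*z + 88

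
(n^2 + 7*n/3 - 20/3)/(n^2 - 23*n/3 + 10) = (n + 4)/(n - 6)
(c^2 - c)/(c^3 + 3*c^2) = (c - 1)/(c*(c + 3))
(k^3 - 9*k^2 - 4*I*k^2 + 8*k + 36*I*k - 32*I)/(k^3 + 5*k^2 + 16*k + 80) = (k^2 - 9*k + 8)/(k^2 + k*(5 + 4*I) + 20*I)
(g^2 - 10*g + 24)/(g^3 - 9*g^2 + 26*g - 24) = (g - 6)/(g^2 - 5*g + 6)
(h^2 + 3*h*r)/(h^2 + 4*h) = (h + 3*r)/(h + 4)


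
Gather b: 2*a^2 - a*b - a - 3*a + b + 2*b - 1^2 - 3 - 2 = 2*a^2 - 4*a + b*(3 - a) - 6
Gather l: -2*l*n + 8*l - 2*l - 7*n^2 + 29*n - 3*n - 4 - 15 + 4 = l*(6 - 2*n) - 7*n^2 + 26*n - 15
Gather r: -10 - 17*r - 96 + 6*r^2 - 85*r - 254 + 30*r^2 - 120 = 36*r^2 - 102*r - 480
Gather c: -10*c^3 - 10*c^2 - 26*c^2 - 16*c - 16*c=-10*c^3 - 36*c^2 - 32*c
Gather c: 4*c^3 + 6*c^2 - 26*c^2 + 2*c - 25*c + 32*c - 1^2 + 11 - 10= 4*c^3 - 20*c^2 + 9*c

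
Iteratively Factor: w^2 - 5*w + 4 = (w - 4)*(w - 1)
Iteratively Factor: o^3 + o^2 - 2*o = (o + 2)*(o^2 - o) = (o - 1)*(o + 2)*(o)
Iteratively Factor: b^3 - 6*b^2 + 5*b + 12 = (b - 3)*(b^2 - 3*b - 4) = (b - 4)*(b - 3)*(b + 1)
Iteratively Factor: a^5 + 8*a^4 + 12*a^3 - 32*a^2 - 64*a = (a)*(a^4 + 8*a^3 + 12*a^2 - 32*a - 64) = a*(a + 4)*(a^3 + 4*a^2 - 4*a - 16) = a*(a + 4)^2*(a^2 - 4) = a*(a + 2)*(a + 4)^2*(a - 2)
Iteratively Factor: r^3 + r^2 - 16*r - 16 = (r + 4)*(r^2 - 3*r - 4) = (r - 4)*(r + 4)*(r + 1)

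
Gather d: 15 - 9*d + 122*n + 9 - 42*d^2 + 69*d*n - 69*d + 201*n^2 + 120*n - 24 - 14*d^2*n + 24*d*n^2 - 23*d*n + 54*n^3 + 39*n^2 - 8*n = d^2*(-14*n - 42) + d*(24*n^2 + 46*n - 78) + 54*n^3 + 240*n^2 + 234*n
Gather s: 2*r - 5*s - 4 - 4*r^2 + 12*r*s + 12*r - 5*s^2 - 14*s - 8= -4*r^2 + 14*r - 5*s^2 + s*(12*r - 19) - 12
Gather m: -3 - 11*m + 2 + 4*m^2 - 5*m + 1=4*m^2 - 16*m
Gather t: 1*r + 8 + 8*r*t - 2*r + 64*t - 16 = -r + t*(8*r + 64) - 8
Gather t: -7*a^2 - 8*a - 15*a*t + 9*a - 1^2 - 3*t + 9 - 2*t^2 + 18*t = -7*a^2 + a - 2*t^2 + t*(15 - 15*a) + 8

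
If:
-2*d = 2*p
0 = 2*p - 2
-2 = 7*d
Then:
No Solution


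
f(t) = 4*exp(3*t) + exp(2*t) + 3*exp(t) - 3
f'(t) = 12*exp(3*t) + 2*exp(2*t) + 3*exp(t)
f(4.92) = 10305178.30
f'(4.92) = 30895952.16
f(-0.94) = -1.44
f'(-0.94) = 2.19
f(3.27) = 73628.17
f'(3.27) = 220043.35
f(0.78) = 49.83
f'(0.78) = 140.64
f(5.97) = 240189221.88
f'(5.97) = 720412048.92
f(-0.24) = 1.93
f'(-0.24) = 9.44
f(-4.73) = -2.97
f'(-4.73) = 0.03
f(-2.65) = -2.78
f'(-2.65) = 0.23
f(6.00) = 262803838.63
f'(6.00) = 788246349.52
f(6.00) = 262803838.63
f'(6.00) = 788246349.52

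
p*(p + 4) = p^2 + 4*p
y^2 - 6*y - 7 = (y - 7)*(y + 1)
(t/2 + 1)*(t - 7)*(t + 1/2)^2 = t^4/2 - 2*t^3 - 75*t^2/8 - 61*t/8 - 7/4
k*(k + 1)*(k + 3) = k^3 + 4*k^2 + 3*k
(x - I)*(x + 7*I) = x^2 + 6*I*x + 7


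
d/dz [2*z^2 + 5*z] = 4*z + 5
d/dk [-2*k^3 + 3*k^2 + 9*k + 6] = -6*k^2 + 6*k + 9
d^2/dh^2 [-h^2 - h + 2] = -2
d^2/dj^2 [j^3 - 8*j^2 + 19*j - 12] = 6*j - 16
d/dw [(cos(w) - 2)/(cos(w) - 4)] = 2*sin(w)/(cos(w) - 4)^2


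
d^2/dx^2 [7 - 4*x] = 0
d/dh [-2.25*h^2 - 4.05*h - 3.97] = -4.5*h - 4.05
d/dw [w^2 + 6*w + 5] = 2*w + 6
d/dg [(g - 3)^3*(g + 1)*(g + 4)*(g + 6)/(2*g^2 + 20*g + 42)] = (2*g^7 + 28*g^6 + 65*g^5 - 471*g^4 - 1716*g^3 + 1782*g^2 + 9153*g + 405)/(g^4 + 20*g^3 + 142*g^2 + 420*g + 441)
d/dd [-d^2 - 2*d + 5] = -2*d - 2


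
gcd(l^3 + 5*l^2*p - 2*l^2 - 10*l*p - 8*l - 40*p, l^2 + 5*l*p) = l + 5*p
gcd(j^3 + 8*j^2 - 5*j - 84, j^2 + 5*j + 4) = j + 4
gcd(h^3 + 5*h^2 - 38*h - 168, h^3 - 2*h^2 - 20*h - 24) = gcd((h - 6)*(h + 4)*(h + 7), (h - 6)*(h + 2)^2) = h - 6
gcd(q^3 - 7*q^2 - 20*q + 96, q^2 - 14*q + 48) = q - 8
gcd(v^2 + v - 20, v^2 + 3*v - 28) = v - 4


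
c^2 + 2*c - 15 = (c - 3)*(c + 5)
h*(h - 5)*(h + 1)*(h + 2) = h^4 - 2*h^3 - 13*h^2 - 10*h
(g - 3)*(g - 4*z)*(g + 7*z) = g^3 + 3*g^2*z - 3*g^2 - 28*g*z^2 - 9*g*z + 84*z^2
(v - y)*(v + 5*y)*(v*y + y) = v^3*y + 4*v^2*y^2 + v^2*y - 5*v*y^3 + 4*v*y^2 - 5*y^3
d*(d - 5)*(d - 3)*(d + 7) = d^4 - d^3 - 41*d^2 + 105*d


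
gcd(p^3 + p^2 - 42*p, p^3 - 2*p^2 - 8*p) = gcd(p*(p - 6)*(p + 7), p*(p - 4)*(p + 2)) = p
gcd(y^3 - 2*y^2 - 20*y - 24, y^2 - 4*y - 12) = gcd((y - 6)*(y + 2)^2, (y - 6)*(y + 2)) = y^2 - 4*y - 12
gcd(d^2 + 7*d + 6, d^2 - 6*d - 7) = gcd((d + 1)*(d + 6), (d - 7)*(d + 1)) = d + 1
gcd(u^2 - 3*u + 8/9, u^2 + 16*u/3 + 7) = 1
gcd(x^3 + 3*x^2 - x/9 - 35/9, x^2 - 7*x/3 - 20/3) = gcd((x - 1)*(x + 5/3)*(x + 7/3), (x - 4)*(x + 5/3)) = x + 5/3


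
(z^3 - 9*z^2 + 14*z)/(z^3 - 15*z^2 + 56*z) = (z - 2)/(z - 8)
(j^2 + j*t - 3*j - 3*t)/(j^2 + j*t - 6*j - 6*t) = (j - 3)/(j - 6)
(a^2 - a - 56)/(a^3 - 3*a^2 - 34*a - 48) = (a + 7)/(a^2 + 5*a + 6)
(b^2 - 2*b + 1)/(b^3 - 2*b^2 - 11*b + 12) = (b - 1)/(b^2 - b - 12)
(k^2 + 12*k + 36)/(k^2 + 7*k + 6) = (k + 6)/(k + 1)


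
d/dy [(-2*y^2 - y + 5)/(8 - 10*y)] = (10*y^2 - 16*y + 21)/(2*(25*y^2 - 40*y + 16))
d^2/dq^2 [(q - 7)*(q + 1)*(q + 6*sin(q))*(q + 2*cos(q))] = -6*q^3*sin(q) - 2*q^3*cos(q) + 24*q^2*sin(q) - 24*q^2*sin(2*q) + 48*q^2*cos(q) + 12*q^2 + 126*q*sin(q) + 144*q*sin(2*q) - 118*q*cos(q) + 48*q*cos(2*q) - 36*q - 44*sin(q) + 180*sin(2*q) - 108*cos(q) - 144*cos(2*q) - 14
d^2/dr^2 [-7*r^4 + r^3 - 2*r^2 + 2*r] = -84*r^2 + 6*r - 4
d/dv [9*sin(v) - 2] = 9*cos(v)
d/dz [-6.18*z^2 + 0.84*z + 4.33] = 0.84 - 12.36*z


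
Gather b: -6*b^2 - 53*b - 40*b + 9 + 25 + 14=-6*b^2 - 93*b + 48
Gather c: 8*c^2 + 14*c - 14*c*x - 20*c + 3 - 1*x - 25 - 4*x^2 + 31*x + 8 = 8*c^2 + c*(-14*x - 6) - 4*x^2 + 30*x - 14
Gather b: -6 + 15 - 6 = 3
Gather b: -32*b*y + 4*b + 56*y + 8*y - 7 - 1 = b*(4 - 32*y) + 64*y - 8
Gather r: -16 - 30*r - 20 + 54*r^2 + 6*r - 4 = 54*r^2 - 24*r - 40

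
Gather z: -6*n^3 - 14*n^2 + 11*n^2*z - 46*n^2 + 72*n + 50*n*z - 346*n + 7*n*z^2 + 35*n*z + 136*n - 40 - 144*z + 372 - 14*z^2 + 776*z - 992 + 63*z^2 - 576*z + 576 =-6*n^3 - 60*n^2 - 138*n + z^2*(7*n + 49) + z*(11*n^2 + 85*n + 56) - 84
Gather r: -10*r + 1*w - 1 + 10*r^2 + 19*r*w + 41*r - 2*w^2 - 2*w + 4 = 10*r^2 + r*(19*w + 31) - 2*w^2 - w + 3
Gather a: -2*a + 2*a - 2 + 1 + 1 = 0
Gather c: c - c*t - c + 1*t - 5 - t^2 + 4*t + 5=-c*t - t^2 + 5*t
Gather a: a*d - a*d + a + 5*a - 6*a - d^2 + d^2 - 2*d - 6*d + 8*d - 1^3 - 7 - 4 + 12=0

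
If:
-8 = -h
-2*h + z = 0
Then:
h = 8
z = 16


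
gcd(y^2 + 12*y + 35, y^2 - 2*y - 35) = y + 5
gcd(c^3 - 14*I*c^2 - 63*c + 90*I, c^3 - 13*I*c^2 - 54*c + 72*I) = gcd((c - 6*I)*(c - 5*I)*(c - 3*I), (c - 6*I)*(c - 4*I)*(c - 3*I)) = c^2 - 9*I*c - 18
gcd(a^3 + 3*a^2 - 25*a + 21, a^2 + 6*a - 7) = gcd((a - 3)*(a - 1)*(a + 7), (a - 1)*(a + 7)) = a^2 + 6*a - 7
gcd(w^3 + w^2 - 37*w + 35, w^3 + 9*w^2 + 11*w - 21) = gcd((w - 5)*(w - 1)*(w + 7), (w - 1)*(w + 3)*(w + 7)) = w^2 + 6*w - 7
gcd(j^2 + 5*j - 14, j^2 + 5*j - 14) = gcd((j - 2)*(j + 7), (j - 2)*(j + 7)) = j^2 + 5*j - 14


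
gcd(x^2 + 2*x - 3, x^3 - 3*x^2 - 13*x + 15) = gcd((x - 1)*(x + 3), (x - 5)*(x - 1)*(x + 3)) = x^2 + 2*x - 3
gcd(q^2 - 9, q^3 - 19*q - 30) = q + 3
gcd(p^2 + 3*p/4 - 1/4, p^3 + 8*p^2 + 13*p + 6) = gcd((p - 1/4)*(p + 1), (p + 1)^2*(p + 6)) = p + 1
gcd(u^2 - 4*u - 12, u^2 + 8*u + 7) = 1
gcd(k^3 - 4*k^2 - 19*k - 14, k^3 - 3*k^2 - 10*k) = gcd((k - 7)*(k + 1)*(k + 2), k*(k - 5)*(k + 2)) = k + 2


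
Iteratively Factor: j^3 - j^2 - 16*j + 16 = (j + 4)*(j^2 - 5*j + 4) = (j - 1)*(j + 4)*(j - 4)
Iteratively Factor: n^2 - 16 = (n - 4)*(n + 4)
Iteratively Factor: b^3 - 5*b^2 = (b - 5)*(b^2) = b*(b - 5)*(b)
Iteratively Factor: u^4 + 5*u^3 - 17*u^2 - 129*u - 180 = (u + 3)*(u^3 + 2*u^2 - 23*u - 60) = (u - 5)*(u + 3)*(u^2 + 7*u + 12) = (u - 5)*(u + 3)^2*(u + 4)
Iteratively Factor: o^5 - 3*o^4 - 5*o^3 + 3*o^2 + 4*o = (o)*(o^4 - 3*o^3 - 5*o^2 + 3*o + 4) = o*(o + 1)*(o^3 - 4*o^2 - o + 4) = o*(o - 1)*(o + 1)*(o^2 - 3*o - 4) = o*(o - 1)*(o + 1)^2*(o - 4)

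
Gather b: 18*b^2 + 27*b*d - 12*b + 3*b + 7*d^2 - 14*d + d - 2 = 18*b^2 + b*(27*d - 9) + 7*d^2 - 13*d - 2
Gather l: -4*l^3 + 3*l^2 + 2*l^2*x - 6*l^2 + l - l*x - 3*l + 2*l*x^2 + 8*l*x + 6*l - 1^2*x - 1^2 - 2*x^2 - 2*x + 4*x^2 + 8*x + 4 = -4*l^3 + l^2*(2*x - 3) + l*(2*x^2 + 7*x + 4) + 2*x^2 + 5*x + 3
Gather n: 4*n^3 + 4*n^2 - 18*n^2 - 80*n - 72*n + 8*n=4*n^3 - 14*n^2 - 144*n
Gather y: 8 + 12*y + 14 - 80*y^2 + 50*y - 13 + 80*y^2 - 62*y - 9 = 0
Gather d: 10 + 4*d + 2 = 4*d + 12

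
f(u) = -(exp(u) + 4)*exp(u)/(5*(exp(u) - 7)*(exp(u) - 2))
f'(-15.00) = 0.00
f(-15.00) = 0.00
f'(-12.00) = 0.00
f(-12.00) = 0.00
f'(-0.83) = -0.05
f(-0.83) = -0.04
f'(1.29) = 0.33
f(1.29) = 1.01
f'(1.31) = 0.44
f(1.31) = 1.02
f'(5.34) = 0.01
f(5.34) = -0.21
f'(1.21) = -0.10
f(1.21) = 1.00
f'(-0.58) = -0.09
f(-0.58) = -0.06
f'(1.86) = 59.42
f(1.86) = 5.25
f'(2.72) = 0.66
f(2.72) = -0.54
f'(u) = -(exp(u) + 4)*exp(u)/(5*(exp(u) - 7)*(exp(u) - 2)) - exp(2*u)/(5*(exp(u) - 7)*(exp(u) - 2)) + (exp(u) + 4)*exp(2*u)/(5*(exp(u) - 7)*(exp(u) - 2)^2) + (exp(u) + 4)*exp(2*u)/(5*(exp(u) - 7)^2*(exp(u) - 2)) = (13*exp(2*u) - 28*exp(u) - 56)*exp(u)/(5*(exp(4*u) - 18*exp(3*u) + 109*exp(2*u) - 252*exp(u) + 196))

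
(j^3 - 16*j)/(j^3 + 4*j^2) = (j - 4)/j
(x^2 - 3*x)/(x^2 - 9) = x/(x + 3)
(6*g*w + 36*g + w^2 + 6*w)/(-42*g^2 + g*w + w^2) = (6*g*w + 36*g + w^2 + 6*w)/(-42*g^2 + g*w + w^2)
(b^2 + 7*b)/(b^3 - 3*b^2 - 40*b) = (b + 7)/(b^2 - 3*b - 40)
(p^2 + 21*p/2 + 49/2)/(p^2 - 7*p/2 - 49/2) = (p + 7)/(p - 7)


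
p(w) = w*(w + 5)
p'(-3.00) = -1.00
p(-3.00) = -6.00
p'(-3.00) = -1.00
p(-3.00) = -6.00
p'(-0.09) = 4.82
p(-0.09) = -0.44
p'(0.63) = 6.26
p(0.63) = 3.55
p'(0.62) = 6.24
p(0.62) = 3.48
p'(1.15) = 7.30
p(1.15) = 7.07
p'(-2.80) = -0.60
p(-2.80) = -6.16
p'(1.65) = 8.30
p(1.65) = 10.97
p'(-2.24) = 0.52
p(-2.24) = -6.18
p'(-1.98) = 1.04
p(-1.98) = -5.98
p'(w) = 2*w + 5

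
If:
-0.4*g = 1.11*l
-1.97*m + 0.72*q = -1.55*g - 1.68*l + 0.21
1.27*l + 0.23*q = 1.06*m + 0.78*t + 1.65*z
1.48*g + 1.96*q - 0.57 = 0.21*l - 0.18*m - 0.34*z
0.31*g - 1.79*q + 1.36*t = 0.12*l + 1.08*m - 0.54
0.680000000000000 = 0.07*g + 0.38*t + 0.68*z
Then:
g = -1.89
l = 0.68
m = -0.34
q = 1.84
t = 2.24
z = -0.06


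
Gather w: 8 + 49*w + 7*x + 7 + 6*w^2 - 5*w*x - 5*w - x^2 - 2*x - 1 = 6*w^2 + w*(44 - 5*x) - x^2 + 5*x + 14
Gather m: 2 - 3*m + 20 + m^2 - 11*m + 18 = m^2 - 14*m + 40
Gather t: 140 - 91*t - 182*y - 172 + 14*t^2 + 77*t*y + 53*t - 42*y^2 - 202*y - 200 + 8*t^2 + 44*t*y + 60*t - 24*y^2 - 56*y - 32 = 22*t^2 + t*(121*y + 22) - 66*y^2 - 440*y - 264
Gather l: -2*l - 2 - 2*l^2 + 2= -2*l^2 - 2*l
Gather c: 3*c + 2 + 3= 3*c + 5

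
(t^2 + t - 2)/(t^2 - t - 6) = (t - 1)/(t - 3)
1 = 1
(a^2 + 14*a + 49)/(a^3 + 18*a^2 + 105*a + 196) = 1/(a + 4)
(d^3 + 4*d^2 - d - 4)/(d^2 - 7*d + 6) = (d^2 + 5*d + 4)/(d - 6)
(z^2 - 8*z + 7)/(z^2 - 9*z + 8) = (z - 7)/(z - 8)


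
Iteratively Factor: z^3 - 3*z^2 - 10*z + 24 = (z + 3)*(z^2 - 6*z + 8) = (z - 2)*(z + 3)*(z - 4)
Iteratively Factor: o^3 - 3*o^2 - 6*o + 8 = (o - 4)*(o^2 + o - 2) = (o - 4)*(o - 1)*(o + 2)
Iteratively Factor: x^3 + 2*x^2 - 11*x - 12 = (x + 4)*(x^2 - 2*x - 3) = (x + 1)*(x + 4)*(x - 3)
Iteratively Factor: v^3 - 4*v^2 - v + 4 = (v + 1)*(v^2 - 5*v + 4) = (v - 1)*(v + 1)*(v - 4)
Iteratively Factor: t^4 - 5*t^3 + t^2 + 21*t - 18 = (t + 2)*(t^3 - 7*t^2 + 15*t - 9) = (t - 1)*(t + 2)*(t^2 - 6*t + 9) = (t - 3)*(t - 1)*(t + 2)*(t - 3)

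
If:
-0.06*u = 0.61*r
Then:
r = -0.0983606557377049*u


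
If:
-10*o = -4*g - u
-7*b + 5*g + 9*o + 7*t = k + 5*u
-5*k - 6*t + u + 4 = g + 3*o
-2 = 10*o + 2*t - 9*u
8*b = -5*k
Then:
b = 2710*u/243 - 365/243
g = 50/243 - 3269*u/486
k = 584/243 - 4336*u/243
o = 20/243 - 1259*u/486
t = 4241*u/243 - 343/243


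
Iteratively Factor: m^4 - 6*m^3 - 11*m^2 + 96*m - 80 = (m - 1)*(m^3 - 5*m^2 - 16*m + 80) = (m - 1)*(m + 4)*(m^2 - 9*m + 20) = (m - 5)*(m - 1)*(m + 4)*(m - 4)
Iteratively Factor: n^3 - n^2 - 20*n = (n)*(n^2 - n - 20) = n*(n - 5)*(n + 4)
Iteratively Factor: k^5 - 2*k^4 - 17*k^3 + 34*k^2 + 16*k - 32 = (k - 2)*(k^4 - 17*k^2 + 16) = (k - 4)*(k - 2)*(k^3 + 4*k^2 - k - 4) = (k - 4)*(k - 2)*(k - 1)*(k^2 + 5*k + 4) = (k - 4)*(k - 2)*(k - 1)*(k + 4)*(k + 1)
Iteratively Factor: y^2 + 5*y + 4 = (y + 4)*(y + 1)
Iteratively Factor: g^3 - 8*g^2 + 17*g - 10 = (g - 1)*(g^2 - 7*g + 10) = (g - 2)*(g - 1)*(g - 5)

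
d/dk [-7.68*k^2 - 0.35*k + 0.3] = -15.36*k - 0.35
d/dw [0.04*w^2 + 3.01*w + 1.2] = 0.08*w + 3.01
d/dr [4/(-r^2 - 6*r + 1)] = 8*(r + 3)/(r^2 + 6*r - 1)^2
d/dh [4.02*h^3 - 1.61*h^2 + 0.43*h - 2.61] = 12.06*h^2 - 3.22*h + 0.43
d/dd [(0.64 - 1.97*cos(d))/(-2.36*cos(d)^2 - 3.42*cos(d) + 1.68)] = (4.6492*cos(d)^2 - 3.0208*cos(d) + 1.1208)*sin(d)/(5.5696*cos(d)^4 + 16.1424*cos(d)^3 + 3.7668*cos(d)^2 - 11.4912*cos(d) + 2.8224)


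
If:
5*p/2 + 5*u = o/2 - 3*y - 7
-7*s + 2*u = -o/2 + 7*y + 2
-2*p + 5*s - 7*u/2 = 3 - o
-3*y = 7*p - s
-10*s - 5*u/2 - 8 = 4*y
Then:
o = 8556/9643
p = -52/9643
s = -4237/9643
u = -11844/9643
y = -1291/9643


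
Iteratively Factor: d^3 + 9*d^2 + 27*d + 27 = (d + 3)*(d^2 + 6*d + 9) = (d + 3)^2*(d + 3)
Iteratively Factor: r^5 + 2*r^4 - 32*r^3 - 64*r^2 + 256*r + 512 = (r - 4)*(r^4 + 6*r^3 - 8*r^2 - 96*r - 128) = (r - 4)^2*(r^3 + 10*r^2 + 32*r + 32) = (r - 4)^2*(r + 2)*(r^2 + 8*r + 16) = (r - 4)^2*(r + 2)*(r + 4)*(r + 4)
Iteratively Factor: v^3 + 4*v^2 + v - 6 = (v - 1)*(v^2 + 5*v + 6) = (v - 1)*(v + 2)*(v + 3)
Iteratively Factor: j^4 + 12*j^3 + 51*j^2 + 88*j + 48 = (j + 1)*(j^3 + 11*j^2 + 40*j + 48) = (j + 1)*(j + 4)*(j^2 + 7*j + 12) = (j + 1)*(j + 4)^2*(j + 3)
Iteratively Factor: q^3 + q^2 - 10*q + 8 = (q - 2)*(q^2 + 3*q - 4) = (q - 2)*(q - 1)*(q + 4)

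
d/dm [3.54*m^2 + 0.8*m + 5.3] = 7.08*m + 0.8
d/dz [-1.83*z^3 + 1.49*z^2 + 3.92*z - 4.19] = -5.49*z^2 + 2.98*z + 3.92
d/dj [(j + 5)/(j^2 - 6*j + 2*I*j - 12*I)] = (-j^2 - 10*j + 30 - 22*I)/(j^4 + j^3*(-12 + 4*I) + j^2*(32 - 48*I) + j*(48 + 144*I) - 144)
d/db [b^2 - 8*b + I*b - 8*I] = 2*b - 8 + I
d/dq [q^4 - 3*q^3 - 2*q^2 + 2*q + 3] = 4*q^3 - 9*q^2 - 4*q + 2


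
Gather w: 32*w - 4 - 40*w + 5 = 1 - 8*w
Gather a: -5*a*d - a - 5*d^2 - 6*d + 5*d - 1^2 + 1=a*(-5*d - 1) - 5*d^2 - d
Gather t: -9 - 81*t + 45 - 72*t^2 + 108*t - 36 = -72*t^2 + 27*t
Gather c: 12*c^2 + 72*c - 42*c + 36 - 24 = 12*c^2 + 30*c + 12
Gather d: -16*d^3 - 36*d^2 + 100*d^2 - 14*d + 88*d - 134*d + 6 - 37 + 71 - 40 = -16*d^3 + 64*d^2 - 60*d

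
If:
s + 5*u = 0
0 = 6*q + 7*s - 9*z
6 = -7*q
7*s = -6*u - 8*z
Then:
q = -6/7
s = 1440/3787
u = -288/3787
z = -1044/3787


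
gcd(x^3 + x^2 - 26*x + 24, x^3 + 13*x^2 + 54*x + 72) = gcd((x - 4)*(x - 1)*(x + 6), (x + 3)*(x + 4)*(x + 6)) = x + 6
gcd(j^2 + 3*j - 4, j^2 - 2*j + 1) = j - 1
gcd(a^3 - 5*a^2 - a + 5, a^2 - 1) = a^2 - 1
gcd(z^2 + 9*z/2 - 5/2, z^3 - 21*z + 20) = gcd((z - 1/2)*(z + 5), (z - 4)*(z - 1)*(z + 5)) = z + 5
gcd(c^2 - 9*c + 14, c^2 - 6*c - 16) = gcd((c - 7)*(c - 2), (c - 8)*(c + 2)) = 1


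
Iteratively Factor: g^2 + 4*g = (g + 4)*(g)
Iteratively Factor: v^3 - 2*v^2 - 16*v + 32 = (v - 2)*(v^2 - 16) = (v - 2)*(v + 4)*(v - 4)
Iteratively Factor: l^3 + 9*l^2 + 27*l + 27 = (l + 3)*(l^2 + 6*l + 9) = (l + 3)^2*(l + 3)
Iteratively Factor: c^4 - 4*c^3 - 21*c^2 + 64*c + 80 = (c - 4)*(c^3 - 21*c - 20) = (c - 4)*(c + 1)*(c^2 - c - 20) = (c - 4)*(c + 1)*(c + 4)*(c - 5)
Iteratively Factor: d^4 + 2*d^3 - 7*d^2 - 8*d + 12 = (d - 2)*(d^3 + 4*d^2 + d - 6) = (d - 2)*(d + 3)*(d^2 + d - 2) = (d - 2)*(d + 2)*(d + 3)*(d - 1)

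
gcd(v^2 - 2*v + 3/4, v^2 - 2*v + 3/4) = v^2 - 2*v + 3/4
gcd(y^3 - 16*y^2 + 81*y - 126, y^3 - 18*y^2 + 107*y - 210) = y^2 - 13*y + 42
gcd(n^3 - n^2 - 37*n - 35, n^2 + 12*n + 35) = n + 5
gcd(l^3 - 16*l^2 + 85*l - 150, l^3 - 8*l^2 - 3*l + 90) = l^2 - 11*l + 30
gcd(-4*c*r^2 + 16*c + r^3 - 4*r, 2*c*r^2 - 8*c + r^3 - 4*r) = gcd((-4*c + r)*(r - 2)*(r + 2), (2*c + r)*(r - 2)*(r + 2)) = r^2 - 4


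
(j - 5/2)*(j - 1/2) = j^2 - 3*j + 5/4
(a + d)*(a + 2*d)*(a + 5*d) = a^3 + 8*a^2*d + 17*a*d^2 + 10*d^3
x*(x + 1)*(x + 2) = x^3 + 3*x^2 + 2*x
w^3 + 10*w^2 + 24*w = w*(w + 4)*(w + 6)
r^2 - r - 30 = (r - 6)*(r + 5)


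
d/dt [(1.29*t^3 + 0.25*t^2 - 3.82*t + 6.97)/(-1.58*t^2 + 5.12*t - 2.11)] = (-2.0382*t^4 + 13.2096*t^3 - 12.9213*t^2 + 20.9702*t - 27.6262)/(2.4964*t^4 - 16.1792*t^3 + 32.882*t^2 - 21.6064*t + 4.4521)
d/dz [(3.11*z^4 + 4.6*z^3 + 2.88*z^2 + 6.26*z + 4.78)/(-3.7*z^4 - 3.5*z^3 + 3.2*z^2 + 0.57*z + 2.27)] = (6.13500000000001*z^6 + 41.216*z^5 + 99.6041*z^4 + 148.0468*z^3 + 63.1256*z^2 - 17.5168*z + 11.4856)/(13.69*z^8 + 25.9*z^7 - 11.43*z^6 - 26.618*z^5 - 10.548*z^4 - 12.242*z^3 + 14.8529*z^2 + 2.5878*z + 5.1529)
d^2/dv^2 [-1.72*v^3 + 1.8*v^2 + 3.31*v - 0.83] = 3.6 - 10.32*v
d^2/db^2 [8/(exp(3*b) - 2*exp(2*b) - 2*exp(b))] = 8*((-9*exp(2*b) + 8*exp(b) + 2)*(-exp(2*b) + 2*exp(b) + 2) - 2*(-3*exp(2*b) + 4*exp(b) + 2)^2)*exp(-b)/(-exp(2*b) + 2*exp(b) + 2)^3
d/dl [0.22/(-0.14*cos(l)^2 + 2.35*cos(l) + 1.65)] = (0.517 - 0.0616*cos(l))*sin(l)/(-0.14*cos(l)^2 + 2.35*cos(l) + 1.65)^2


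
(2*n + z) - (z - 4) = 2*n + 4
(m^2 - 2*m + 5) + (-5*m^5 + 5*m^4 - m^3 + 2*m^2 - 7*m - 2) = -5*m^5 + 5*m^4 - m^3 + 3*m^2 - 9*m + 3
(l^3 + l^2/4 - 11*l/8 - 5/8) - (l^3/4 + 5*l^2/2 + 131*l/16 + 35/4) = 3*l^3/4 - 9*l^2/4 - 153*l/16 - 75/8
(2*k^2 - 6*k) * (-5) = -10*k^2 + 30*k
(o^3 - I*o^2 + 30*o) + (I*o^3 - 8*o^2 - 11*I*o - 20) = o^3 + I*o^3 - 8*o^2 - I*o^2 + 30*o - 11*I*o - 20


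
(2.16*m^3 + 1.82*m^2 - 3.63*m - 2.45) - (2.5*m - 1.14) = 2.16*m^3 + 1.82*m^2 - 6.13*m - 1.31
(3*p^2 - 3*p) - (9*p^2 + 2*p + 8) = -6*p^2 - 5*p - 8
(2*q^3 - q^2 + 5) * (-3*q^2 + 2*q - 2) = -6*q^5 + 7*q^4 - 6*q^3 - 13*q^2 + 10*q - 10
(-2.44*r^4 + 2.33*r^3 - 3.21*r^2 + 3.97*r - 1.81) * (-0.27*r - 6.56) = 0.6588*r^5 + 15.3773*r^4 - 14.4181*r^3 + 19.9857*r^2 - 25.5545*r + 11.8736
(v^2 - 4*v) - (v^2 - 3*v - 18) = 18 - v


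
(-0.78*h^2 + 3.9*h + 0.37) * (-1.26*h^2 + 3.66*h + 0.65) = 0.9828*h^4 - 7.7688*h^3 + 13.3008*h^2 + 3.8892*h + 0.2405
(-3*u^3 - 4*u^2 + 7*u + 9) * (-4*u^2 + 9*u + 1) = 12*u^5 - 11*u^4 - 67*u^3 + 23*u^2 + 88*u + 9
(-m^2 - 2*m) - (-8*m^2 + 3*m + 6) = 7*m^2 - 5*m - 6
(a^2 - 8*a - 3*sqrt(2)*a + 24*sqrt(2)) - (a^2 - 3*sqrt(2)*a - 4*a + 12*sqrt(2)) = -4*a + 12*sqrt(2)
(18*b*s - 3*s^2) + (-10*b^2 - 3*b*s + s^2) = -10*b^2 + 15*b*s - 2*s^2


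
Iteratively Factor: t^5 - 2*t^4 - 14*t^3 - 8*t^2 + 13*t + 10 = (t + 1)*(t^4 - 3*t^3 - 11*t^2 + 3*t + 10) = (t - 5)*(t + 1)*(t^3 + 2*t^2 - t - 2) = (t - 5)*(t + 1)*(t + 2)*(t^2 - 1) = (t - 5)*(t + 1)^2*(t + 2)*(t - 1)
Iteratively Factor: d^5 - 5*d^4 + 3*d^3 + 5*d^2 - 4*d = (d - 4)*(d^4 - d^3 - d^2 + d) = (d - 4)*(d - 1)*(d^3 - d) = (d - 4)*(d - 1)^2*(d^2 + d) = d*(d - 4)*(d - 1)^2*(d + 1)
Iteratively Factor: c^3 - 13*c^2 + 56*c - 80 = (c - 5)*(c^2 - 8*c + 16) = (c - 5)*(c - 4)*(c - 4)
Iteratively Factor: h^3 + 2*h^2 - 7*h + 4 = (h + 4)*(h^2 - 2*h + 1) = (h - 1)*(h + 4)*(h - 1)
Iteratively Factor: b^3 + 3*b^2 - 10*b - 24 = (b - 3)*(b^2 + 6*b + 8) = (b - 3)*(b + 2)*(b + 4)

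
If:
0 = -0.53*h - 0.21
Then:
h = -0.40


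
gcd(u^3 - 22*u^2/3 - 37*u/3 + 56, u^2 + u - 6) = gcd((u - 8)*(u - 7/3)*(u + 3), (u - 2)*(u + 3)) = u + 3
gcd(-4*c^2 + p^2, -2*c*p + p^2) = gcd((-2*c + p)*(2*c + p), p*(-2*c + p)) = -2*c + p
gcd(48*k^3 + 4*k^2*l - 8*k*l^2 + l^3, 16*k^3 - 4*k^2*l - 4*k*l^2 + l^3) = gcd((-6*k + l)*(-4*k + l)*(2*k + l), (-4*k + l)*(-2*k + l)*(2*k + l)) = 8*k^2 + 2*k*l - l^2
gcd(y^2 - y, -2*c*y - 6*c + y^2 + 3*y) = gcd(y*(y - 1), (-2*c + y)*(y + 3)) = 1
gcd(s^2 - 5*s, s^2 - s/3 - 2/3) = 1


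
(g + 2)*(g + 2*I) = g^2 + 2*g + 2*I*g + 4*I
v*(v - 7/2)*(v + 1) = v^3 - 5*v^2/2 - 7*v/2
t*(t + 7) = t^2 + 7*t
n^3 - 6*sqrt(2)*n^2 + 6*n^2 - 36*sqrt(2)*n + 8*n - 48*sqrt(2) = (n + 2)*(n + 4)*(n - 6*sqrt(2))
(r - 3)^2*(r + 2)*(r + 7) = r^4 + 3*r^3 - 31*r^2 - 3*r + 126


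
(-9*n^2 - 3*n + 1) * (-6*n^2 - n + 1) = 54*n^4 + 27*n^3 - 12*n^2 - 4*n + 1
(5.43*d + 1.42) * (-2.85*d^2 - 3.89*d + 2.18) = -15.4755*d^3 - 25.1697*d^2 + 6.3136*d + 3.0956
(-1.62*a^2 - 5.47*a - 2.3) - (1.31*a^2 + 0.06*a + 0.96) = -2.93*a^2 - 5.53*a - 3.26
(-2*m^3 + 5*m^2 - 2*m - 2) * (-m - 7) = 2*m^4 + 9*m^3 - 33*m^2 + 16*m + 14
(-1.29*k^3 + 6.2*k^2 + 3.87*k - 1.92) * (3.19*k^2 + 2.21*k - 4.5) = -4.1151*k^5 + 16.9271*k^4 + 31.8523*k^3 - 25.4721*k^2 - 21.6582*k + 8.64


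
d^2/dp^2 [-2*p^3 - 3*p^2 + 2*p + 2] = -12*p - 6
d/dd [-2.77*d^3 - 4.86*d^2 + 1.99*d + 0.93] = -8.31*d^2 - 9.72*d + 1.99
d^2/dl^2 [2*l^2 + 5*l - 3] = 4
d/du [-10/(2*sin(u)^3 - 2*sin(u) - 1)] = -(20*cos(u) + 60*cos(3*u))/(sin(u) + sin(3*u) + 2)^2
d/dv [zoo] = 0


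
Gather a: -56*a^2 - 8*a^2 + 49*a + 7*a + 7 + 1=-64*a^2 + 56*a + 8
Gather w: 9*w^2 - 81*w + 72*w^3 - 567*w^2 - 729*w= 72*w^3 - 558*w^2 - 810*w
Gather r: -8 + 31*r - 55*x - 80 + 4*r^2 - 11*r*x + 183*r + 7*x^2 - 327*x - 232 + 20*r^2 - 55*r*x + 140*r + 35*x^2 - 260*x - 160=24*r^2 + r*(354 - 66*x) + 42*x^2 - 642*x - 480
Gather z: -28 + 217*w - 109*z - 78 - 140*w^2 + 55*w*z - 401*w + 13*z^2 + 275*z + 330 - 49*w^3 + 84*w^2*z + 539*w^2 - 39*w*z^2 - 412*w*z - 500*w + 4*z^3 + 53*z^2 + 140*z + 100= -49*w^3 + 399*w^2 - 684*w + 4*z^3 + z^2*(66 - 39*w) + z*(84*w^2 - 357*w + 306) + 324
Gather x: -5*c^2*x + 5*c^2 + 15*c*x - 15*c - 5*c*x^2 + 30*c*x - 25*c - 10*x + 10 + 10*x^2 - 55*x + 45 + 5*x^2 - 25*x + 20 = 5*c^2 - 40*c + x^2*(15 - 5*c) + x*(-5*c^2 + 45*c - 90) + 75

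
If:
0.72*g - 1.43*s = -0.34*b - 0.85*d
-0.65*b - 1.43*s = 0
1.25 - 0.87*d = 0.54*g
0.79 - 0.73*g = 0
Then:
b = -1.44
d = 0.77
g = 1.08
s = 0.66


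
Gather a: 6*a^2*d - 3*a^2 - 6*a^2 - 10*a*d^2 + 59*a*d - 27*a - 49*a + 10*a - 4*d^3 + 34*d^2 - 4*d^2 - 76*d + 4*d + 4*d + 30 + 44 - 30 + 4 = a^2*(6*d - 9) + a*(-10*d^2 + 59*d - 66) - 4*d^3 + 30*d^2 - 68*d + 48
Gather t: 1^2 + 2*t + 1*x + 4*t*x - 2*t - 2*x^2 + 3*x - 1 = 4*t*x - 2*x^2 + 4*x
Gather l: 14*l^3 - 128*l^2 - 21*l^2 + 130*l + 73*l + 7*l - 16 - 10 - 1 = 14*l^3 - 149*l^2 + 210*l - 27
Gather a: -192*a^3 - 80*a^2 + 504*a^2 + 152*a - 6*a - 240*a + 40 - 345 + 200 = -192*a^3 + 424*a^2 - 94*a - 105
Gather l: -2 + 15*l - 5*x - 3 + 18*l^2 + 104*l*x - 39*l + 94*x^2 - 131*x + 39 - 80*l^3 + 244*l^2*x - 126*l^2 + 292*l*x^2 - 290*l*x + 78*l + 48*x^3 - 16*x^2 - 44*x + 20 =-80*l^3 + l^2*(244*x - 108) + l*(292*x^2 - 186*x + 54) + 48*x^3 + 78*x^2 - 180*x + 54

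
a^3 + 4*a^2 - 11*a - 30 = (a - 3)*(a + 2)*(a + 5)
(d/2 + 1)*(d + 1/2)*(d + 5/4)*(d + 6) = d^4/2 + 39*d^3/8 + 213*d^2/16 + 13*d + 15/4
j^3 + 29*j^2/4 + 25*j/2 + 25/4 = (j + 1)*(j + 5/4)*(j + 5)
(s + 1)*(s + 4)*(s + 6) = s^3 + 11*s^2 + 34*s + 24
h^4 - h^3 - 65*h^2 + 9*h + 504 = (h - 8)*(h - 3)*(h + 3)*(h + 7)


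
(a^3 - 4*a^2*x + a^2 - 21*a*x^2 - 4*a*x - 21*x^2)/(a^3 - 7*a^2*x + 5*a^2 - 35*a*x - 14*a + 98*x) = (a^2 + 3*a*x + a + 3*x)/(a^2 + 5*a - 14)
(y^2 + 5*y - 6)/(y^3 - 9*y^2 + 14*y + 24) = (y^2 + 5*y - 6)/(y^3 - 9*y^2 + 14*y + 24)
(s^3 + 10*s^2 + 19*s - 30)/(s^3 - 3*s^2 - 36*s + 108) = (s^2 + 4*s - 5)/(s^2 - 9*s + 18)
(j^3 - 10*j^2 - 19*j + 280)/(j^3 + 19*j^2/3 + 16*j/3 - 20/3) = 3*(j^2 - 15*j + 56)/(3*j^2 + 4*j - 4)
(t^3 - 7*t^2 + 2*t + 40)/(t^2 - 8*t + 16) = (t^2 - 3*t - 10)/(t - 4)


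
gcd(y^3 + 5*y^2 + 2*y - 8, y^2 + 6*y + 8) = y^2 + 6*y + 8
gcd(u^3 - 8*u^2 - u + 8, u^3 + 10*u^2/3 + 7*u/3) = u + 1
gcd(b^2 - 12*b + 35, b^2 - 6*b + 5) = b - 5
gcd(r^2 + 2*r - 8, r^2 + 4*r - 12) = r - 2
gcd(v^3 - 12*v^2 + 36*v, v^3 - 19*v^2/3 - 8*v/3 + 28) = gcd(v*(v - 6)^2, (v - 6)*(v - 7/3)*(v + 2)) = v - 6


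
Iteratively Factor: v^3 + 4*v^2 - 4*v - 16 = (v + 4)*(v^2 - 4) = (v + 2)*(v + 4)*(v - 2)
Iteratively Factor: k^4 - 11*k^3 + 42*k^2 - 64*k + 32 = (k - 1)*(k^3 - 10*k^2 + 32*k - 32) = (k - 4)*(k - 1)*(k^2 - 6*k + 8) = (k - 4)*(k - 2)*(k - 1)*(k - 4)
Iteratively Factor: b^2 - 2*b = (b - 2)*(b)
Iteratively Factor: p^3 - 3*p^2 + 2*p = (p - 1)*(p^2 - 2*p) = p*(p - 1)*(p - 2)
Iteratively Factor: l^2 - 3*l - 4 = (l - 4)*(l + 1)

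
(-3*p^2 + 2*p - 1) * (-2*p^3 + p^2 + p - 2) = 6*p^5 - 7*p^4 + p^3 + 7*p^2 - 5*p + 2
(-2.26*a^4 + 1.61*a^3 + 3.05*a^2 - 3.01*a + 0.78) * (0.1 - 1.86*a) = 4.2036*a^5 - 3.2206*a^4 - 5.512*a^3 + 5.9036*a^2 - 1.7518*a + 0.078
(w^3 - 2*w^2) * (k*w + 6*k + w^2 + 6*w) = k*w^4 + 4*k*w^3 - 12*k*w^2 + w^5 + 4*w^4 - 12*w^3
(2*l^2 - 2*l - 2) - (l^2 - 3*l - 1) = l^2 + l - 1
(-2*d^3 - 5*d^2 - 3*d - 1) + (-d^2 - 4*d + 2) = -2*d^3 - 6*d^2 - 7*d + 1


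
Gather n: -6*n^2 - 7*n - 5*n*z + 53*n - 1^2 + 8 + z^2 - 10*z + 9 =-6*n^2 + n*(46 - 5*z) + z^2 - 10*z + 16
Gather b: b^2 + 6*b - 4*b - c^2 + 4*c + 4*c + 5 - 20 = b^2 + 2*b - c^2 + 8*c - 15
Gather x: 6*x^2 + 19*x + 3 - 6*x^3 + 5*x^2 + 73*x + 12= -6*x^3 + 11*x^2 + 92*x + 15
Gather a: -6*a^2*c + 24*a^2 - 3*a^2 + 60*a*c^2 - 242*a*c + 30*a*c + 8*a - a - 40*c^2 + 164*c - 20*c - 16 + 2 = a^2*(21 - 6*c) + a*(60*c^2 - 212*c + 7) - 40*c^2 + 144*c - 14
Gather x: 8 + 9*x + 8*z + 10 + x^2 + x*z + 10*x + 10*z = x^2 + x*(z + 19) + 18*z + 18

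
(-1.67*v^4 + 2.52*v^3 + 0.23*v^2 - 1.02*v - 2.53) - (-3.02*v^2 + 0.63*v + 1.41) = -1.67*v^4 + 2.52*v^3 + 3.25*v^2 - 1.65*v - 3.94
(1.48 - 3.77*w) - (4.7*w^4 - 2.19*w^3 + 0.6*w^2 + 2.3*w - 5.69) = -4.7*w^4 + 2.19*w^3 - 0.6*w^2 - 6.07*w + 7.17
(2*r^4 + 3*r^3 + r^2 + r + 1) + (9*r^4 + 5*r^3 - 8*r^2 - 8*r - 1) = 11*r^4 + 8*r^3 - 7*r^2 - 7*r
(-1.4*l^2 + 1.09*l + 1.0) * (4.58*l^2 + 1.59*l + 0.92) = -6.412*l^4 + 2.7662*l^3 + 5.0251*l^2 + 2.5928*l + 0.92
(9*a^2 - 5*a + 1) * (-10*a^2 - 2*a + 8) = -90*a^4 + 32*a^3 + 72*a^2 - 42*a + 8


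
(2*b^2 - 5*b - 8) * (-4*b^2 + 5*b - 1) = -8*b^4 + 30*b^3 + 5*b^2 - 35*b + 8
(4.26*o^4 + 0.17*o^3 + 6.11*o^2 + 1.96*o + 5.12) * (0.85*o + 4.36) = 3.621*o^5 + 18.7181*o^4 + 5.9347*o^3 + 28.3056*o^2 + 12.8976*o + 22.3232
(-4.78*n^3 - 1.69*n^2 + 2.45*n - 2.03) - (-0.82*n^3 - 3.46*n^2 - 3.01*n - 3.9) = -3.96*n^3 + 1.77*n^2 + 5.46*n + 1.87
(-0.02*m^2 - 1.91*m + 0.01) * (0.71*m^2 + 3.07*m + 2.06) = -0.0142*m^4 - 1.4175*m^3 - 5.8978*m^2 - 3.9039*m + 0.0206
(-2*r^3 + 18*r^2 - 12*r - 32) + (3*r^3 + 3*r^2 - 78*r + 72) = r^3 + 21*r^2 - 90*r + 40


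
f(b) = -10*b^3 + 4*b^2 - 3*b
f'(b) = -30*b^2 + 8*b - 3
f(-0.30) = 1.53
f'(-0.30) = -8.10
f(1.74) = -45.79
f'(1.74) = -79.91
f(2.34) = -113.25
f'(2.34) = -148.55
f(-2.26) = 142.64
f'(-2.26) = -174.31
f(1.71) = -43.44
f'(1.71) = -77.04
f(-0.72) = 7.97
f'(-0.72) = -24.31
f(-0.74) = 8.46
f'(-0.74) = -25.35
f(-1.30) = 32.63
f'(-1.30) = -64.10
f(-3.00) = 315.00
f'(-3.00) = -297.00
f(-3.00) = 315.00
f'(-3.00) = -297.00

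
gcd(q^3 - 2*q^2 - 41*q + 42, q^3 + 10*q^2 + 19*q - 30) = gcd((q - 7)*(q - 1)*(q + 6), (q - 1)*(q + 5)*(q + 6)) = q^2 + 5*q - 6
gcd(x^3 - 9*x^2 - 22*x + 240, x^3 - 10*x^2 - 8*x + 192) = x^2 - 14*x + 48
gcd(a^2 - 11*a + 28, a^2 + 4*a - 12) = 1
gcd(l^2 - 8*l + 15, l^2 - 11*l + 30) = l - 5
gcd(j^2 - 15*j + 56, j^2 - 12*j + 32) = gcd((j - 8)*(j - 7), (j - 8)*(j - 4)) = j - 8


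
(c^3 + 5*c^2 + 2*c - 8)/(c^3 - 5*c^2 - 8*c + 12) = (c + 4)/(c - 6)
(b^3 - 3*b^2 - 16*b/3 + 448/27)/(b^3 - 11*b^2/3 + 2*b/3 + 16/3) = (b^2 - b/3 - 56/9)/(b^2 - b - 2)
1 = 1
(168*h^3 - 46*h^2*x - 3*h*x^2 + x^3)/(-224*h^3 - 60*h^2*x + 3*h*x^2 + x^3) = (24*h^2 - 10*h*x + x^2)/(-32*h^2 - 4*h*x + x^2)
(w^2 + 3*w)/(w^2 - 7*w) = (w + 3)/(w - 7)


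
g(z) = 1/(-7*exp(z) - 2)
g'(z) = 7*exp(z)/(-7*exp(z) - 2)^2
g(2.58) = -0.01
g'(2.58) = 0.01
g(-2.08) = -0.35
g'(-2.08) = 0.11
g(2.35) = -0.01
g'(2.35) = 0.01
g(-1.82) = -0.32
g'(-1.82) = 0.12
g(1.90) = -0.02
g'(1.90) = 0.02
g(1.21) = -0.04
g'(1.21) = 0.04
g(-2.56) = -0.39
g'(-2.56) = 0.08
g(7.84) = -0.00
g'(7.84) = 0.00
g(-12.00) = -0.50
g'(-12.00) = 0.00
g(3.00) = -0.00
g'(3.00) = 0.01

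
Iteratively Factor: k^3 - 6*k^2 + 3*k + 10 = (k - 5)*(k^2 - k - 2) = (k - 5)*(k - 2)*(k + 1)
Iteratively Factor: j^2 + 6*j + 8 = (j + 4)*(j + 2)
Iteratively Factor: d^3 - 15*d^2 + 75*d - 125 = (d - 5)*(d^2 - 10*d + 25) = (d - 5)^2*(d - 5)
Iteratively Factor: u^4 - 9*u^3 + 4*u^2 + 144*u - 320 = (u - 5)*(u^3 - 4*u^2 - 16*u + 64) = (u - 5)*(u + 4)*(u^2 - 8*u + 16) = (u - 5)*(u - 4)*(u + 4)*(u - 4)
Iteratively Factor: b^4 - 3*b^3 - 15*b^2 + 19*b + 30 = (b - 5)*(b^3 + 2*b^2 - 5*b - 6) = (b - 5)*(b + 1)*(b^2 + b - 6) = (b - 5)*(b - 2)*(b + 1)*(b + 3)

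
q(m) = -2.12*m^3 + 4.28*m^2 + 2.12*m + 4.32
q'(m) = -6.36*m^2 + 8.56*m + 2.12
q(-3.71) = 163.62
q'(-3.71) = -117.18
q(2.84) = -3.70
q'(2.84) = -24.87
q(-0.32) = 4.15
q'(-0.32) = -1.27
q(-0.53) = 4.71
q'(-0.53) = -4.20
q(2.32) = 5.80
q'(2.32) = -12.25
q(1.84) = 9.50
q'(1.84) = -3.66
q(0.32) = 5.37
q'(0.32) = 4.21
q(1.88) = 9.35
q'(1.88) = -4.27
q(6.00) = -286.80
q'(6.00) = -175.48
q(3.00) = -8.04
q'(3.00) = -29.44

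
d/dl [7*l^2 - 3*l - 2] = 14*l - 3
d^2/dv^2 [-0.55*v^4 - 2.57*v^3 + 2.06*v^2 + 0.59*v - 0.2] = -6.6*v^2 - 15.42*v + 4.12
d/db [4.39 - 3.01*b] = -3.01000000000000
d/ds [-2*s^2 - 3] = -4*s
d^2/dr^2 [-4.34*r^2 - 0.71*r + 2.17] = -8.68000000000000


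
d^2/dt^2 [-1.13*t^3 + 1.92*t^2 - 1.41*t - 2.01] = 3.84 - 6.78*t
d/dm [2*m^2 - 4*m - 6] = 4*m - 4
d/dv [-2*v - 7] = -2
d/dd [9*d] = 9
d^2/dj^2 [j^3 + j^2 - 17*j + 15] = 6*j + 2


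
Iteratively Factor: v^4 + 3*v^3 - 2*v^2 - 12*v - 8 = (v - 2)*(v^3 + 5*v^2 + 8*v + 4) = (v - 2)*(v + 2)*(v^2 + 3*v + 2) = (v - 2)*(v + 1)*(v + 2)*(v + 2)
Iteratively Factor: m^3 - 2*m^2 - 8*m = (m + 2)*(m^2 - 4*m) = (m - 4)*(m + 2)*(m)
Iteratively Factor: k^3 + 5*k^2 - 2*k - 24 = (k + 3)*(k^2 + 2*k - 8) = (k + 3)*(k + 4)*(k - 2)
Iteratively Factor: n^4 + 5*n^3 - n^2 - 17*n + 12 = (n + 3)*(n^3 + 2*n^2 - 7*n + 4) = (n - 1)*(n + 3)*(n^2 + 3*n - 4) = (n - 1)^2*(n + 3)*(n + 4)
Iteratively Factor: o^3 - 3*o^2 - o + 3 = (o + 1)*(o^2 - 4*o + 3) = (o - 3)*(o + 1)*(o - 1)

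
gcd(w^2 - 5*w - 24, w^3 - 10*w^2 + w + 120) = w^2 - 5*w - 24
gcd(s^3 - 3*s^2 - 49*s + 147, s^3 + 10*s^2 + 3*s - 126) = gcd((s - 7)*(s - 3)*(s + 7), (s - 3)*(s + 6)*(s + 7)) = s^2 + 4*s - 21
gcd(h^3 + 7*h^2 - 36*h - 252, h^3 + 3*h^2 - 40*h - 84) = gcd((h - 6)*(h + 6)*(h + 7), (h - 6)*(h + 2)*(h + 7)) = h^2 + h - 42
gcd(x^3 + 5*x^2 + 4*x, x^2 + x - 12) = x + 4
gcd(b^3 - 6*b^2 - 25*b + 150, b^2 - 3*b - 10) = b - 5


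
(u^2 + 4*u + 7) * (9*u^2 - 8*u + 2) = 9*u^4 + 28*u^3 + 33*u^2 - 48*u + 14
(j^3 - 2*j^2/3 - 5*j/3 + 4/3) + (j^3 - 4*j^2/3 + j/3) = 2*j^3 - 2*j^2 - 4*j/3 + 4/3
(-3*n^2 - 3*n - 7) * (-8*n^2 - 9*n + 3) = 24*n^4 + 51*n^3 + 74*n^2 + 54*n - 21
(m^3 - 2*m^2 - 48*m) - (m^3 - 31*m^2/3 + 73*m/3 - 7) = 25*m^2/3 - 217*m/3 + 7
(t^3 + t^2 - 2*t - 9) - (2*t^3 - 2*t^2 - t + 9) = -t^3 + 3*t^2 - t - 18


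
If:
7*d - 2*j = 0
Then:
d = 2*j/7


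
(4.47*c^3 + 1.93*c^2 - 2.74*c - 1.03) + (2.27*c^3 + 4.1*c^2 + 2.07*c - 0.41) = 6.74*c^3 + 6.03*c^2 - 0.67*c - 1.44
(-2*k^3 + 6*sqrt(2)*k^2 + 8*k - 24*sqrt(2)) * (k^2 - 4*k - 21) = -2*k^5 + 8*k^4 + 6*sqrt(2)*k^4 - 24*sqrt(2)*k^3 + 50*k^3 - 150*sqrt(2)*k^2 - 32*k^2 - 168*k + 96*sqrt(2)*k + 504*sqrt(2)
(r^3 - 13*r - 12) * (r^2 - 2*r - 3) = r^5 - 2*r^4 - 16*r^3 + 14*r^2 + 63*r + 36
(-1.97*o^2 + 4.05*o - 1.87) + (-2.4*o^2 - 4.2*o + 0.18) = -4.37*o^2 - 0.15*o - 1.69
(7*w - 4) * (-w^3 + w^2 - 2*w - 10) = -7*w^4 + 11*w^3 - 18*w^2 - 62*w + 40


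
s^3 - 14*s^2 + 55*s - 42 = (s - 7)*(s - 6)*(s - 1)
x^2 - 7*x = x*(x - 7)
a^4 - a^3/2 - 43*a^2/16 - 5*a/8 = a*(a - 2)*(a + 1/4)*(a + 5/4)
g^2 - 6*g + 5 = (g - 5)*(g - 1)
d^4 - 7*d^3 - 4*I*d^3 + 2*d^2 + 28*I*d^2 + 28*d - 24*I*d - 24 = (d - 6)*(d - 1)*(d - 2*I)^2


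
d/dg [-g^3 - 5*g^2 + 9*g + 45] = -3*g^2 - 10*g + 9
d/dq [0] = 0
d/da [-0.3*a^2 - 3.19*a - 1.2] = -0.6*a - 3.19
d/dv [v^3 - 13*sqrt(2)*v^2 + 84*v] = 3*v^2 - 26*sqrt(2)*v + 84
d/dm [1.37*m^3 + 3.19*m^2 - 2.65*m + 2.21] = 4.11*m^2 + 6.38*m - 2.65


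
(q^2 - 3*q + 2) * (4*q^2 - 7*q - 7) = 4*q^4 - 19*q^3 + 22*q^2 + 7*q - 14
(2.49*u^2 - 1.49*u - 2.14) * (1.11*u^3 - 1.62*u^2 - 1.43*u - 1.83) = 2.7639*u^5 - 5.6877*u^4 - 3.5223*u^3 + 1.0408*u^2 + 5.7869*u + 3.9162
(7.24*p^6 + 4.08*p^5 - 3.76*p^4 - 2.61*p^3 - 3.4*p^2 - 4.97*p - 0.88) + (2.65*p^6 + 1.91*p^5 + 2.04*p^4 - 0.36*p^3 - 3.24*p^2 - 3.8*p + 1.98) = 9.89*p^6 + 5.99*p^5 - 1.72*p^4 - 2.97*p^3 - 6.64*p^2 - 8.77*p + 1.1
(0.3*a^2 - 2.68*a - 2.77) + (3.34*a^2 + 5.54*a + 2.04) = 3.64*a^2 + 2.86*a - 0.73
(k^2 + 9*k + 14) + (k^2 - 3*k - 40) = 2*k^2 + 6*k - 26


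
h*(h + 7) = h^2 + 7*h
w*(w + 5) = w^2 + 5*w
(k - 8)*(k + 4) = k^2 - 4*k - 32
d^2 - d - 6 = (d - 3)*(d + 2)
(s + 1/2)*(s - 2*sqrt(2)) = s^2 - 2*sqrt(2)*s + s/2 - sqrt(2)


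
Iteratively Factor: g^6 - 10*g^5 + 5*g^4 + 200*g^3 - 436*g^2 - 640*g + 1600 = (g + 2)*(g^5 - 12*g^4 + 29*g^3 + 142*g^2 - 720*g + 800) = (g - 5)*(g + 2)*(g^4 - 7*g^3 - 6*g^2 + 112*g - 160) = (g - 5)*(g - 4)*(g + 2)*(g^3 - 3*g^2 - 18*g + 40) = (g - 5)*(g - 4)*(g - 2)*(g + 2)*(g^2 - g - 20) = (g - 5)^2*(g - 4)*(g - 2)*(g + 2)*(g + 4)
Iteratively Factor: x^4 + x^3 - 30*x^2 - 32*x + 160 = (x + 4)*(x^3 - 3*x^2 - 18*x + 40) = (x - 2)*(x + 4)*(x^2 - x - 20) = (x - 2)*(x + 4)^2*(x - 5)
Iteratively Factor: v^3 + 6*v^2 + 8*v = (v)*(v^2 + 6*v + 8) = v*(v + 2)*(v + 4)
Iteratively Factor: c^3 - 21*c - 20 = (c + 1)*(c^2 - c - 20) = (c + 1)*(c + 4)*(c - 5)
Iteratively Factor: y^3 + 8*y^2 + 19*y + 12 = (y + 1)*(y^2 + 7*y + 12) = (y + 1)*(y + 3)*(y + 4)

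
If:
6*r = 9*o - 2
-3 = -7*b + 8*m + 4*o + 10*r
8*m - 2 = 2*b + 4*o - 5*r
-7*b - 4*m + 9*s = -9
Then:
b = 558*s/461 + 421/461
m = 243*s/1844 + 601/922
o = 180*s/461 + 110/1383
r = 270*s/461 - 296/1383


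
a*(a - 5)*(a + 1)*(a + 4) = a^4 - 21*a^2 - 20*a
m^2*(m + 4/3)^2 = m^4 + 8*m^3/3 + 16*m^2/9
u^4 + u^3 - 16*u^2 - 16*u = u*(u - 4)*(u + 1)*(u + 4)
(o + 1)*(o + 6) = o^2 + 7*o + 6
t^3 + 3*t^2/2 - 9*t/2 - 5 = (t - 2)*(t + 1)*(t + 5/2)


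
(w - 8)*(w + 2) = w^2 - 6*w - 16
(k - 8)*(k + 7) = k^2 - k - 56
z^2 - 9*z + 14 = (z - 7)*(z - 2)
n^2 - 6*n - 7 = (n - 7)*(n + 1)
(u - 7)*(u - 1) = u^2 - 8*u + 7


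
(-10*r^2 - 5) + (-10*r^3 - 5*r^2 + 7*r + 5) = -10*r^3 - 15*r^2 + 7*r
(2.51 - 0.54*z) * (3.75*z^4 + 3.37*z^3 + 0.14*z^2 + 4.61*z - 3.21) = -2.025*z^5 + 7.5927*z^4 + 8.3831*z^3 - 2.138*z^2 + 13.3045*z - 8.0571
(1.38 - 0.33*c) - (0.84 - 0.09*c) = 0.54 - 0.24*c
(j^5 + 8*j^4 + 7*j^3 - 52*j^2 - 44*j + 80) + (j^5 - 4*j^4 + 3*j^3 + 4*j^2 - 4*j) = 2*j^5 + 4*j^4 + 10*j^3 - 48*j^2 - 48*j + 80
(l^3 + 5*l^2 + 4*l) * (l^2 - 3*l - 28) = l^5 + 2*l^4 - 39*l^3 - 152*l^2 - 112*l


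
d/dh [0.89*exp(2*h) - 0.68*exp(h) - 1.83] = (1.78*exp(h) - 0.68)*exp(h)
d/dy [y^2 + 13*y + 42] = 2*y + 13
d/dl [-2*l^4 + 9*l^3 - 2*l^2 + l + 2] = -8*l^3 + 27*l^2 - 4*l + 1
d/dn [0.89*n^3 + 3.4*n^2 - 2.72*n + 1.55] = 2.67*n^2 + 6.8*n - 2.72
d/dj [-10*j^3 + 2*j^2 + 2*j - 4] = -30*j^2 + 4*j + 2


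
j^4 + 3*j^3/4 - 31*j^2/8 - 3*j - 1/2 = (j - 2)*(j + 1/4)*(j + 1/2)*(j + 2)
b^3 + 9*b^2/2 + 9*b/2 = b*(b + 3/2)*(b + 3)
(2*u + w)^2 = 4*u^2 + 4*u*w + w^2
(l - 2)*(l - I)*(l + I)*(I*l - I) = I*l^4 - 3*I*l^3 + 3*I*l^2 - 3*I*l + 2*I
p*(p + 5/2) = p^2 + 5*p/2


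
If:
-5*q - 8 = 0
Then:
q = -8/5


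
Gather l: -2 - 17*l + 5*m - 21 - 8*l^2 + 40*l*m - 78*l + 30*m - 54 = -8*l^2 + l*(40*m - 95) + 35*m - 77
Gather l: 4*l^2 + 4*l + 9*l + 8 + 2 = 4*l^2 + 13*l + 10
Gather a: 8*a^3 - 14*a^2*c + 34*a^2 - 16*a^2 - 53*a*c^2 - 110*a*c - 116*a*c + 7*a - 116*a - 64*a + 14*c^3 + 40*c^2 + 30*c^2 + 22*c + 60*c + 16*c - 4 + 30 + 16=8*a^3 + a^2*(18 - 14*c) + a*(-53*c^2 - 226*c - 173) + 14*c^3 + 70*c^2 + 98*c + 42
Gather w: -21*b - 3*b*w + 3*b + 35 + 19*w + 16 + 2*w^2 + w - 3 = -18*b + 2*w^2 + w*(20 - 3*b) + 48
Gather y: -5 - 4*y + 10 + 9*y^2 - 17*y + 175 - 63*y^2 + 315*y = -54*y^2 + 294*y + 180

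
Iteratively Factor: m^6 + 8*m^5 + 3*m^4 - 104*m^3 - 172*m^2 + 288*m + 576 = (m - 2)*(m^5 + 10*m^4 + 23*m^3 - 58*m^2 - 288*m - 288) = (m - 2)*(m + 2)*(m^4 + 8*m^3 + 7*m^2 - 72*m - 144) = (m - 2)*(m + 2)*(m + 4)*(m^3 + 4*m^2 - 9*m - 36) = (m - 3)*(m - 2)*(m + 2)*(m + 4)*(m^2 + 7*m + 12) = (m - 3)*(m - 2)*(m + 2)*(m + 4)^2*(m + 3)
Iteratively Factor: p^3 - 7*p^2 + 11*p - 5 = (p - 1)*(p^2 - 6*p + 5) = (p - 5)*(p - 1)*(p - 1)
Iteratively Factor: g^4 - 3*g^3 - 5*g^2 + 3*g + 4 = (g + 1)*(g^3 - 4*g^2 - g + 4) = (g + 1)^2*(g^2 - 5*g + 4) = (g - 4)*(g + 1)^2*(g - 1)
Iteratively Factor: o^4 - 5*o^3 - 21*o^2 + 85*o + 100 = (o + 1)*(o^3 - 6*o^2 - 15*o + 100) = (o - 5)*(o + 1)*(o^2 - o - 20) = (o - 5)*(o + 1)*(o + 4)*(o - 5)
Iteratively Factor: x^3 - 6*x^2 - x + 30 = (x + 2)*(x^2 - 8*x + 15) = (x - 5)*(x + 2)*(x - 3)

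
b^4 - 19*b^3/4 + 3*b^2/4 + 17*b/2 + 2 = (b - 4)*(b - 2)*(b + 1/4)*(b + 1)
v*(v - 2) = v^2 - 2*v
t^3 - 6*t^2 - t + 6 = (t - 6)*(t - 1)*(t + 1)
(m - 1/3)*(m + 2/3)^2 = m^3 + m^2 - 4/27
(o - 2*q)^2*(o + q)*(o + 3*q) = o^4 - 9*o^2*q^2 + 4*o*q^3 + 12*q^4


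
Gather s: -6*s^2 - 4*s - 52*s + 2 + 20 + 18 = -6*s^2 - 56*s + 40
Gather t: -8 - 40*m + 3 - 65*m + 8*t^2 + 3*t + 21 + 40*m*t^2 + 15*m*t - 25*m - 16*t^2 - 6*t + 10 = -130*m + t^2*(40*m - 8) + t*(15*m - 3) + 26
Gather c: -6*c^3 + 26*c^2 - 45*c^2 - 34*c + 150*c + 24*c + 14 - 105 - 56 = -6*c^3 - 19*c^2 + 140*c - 147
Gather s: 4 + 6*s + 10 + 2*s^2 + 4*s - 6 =2*s^2 + 10*s + 8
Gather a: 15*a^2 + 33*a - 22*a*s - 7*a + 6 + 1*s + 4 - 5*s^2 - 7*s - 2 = 15*a^2 + a*(26 - 22*s) - 5*s^2 - 6*s + 8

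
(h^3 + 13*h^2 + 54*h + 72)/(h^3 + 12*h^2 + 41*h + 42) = (h^2 + 10*h + 24)/(h^2 + 9*h + 14)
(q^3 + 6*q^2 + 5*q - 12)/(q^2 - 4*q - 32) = (q^2 + 2*q - 3)/(q - 8)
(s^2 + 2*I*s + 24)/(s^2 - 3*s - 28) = (s^2 + 2*I*s + 24)/(s^2 - 3*s - 28)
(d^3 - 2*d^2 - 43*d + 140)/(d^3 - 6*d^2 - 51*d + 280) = (d - 4)/(d - 8)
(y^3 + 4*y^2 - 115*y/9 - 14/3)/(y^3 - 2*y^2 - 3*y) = (-9*y^3 - 36*y^2 + 115*y + 42)/(9*y*(-y^2 + 2*y + 3))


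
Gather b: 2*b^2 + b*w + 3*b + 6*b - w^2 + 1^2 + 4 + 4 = 2*b^2 + b*(w + 9) - w^2 + 9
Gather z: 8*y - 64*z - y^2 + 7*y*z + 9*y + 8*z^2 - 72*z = -y^2 + 17*y + 8*z^2 + z*(7*y - 136)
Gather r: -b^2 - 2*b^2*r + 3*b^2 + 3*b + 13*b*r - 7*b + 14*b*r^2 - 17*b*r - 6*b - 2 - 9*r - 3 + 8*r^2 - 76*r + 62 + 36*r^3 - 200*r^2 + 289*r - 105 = 2*b^2 - 10*b + 36*r^3 + r^2*(14*b - 192) + r*(-2*b^2 - 4*b + 204) - 48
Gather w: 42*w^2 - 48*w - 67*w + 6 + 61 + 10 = 42*w^2 - 115*w + 77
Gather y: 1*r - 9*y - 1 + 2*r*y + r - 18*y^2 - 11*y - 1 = 2*r - 18*y^2 + y*(2*r - 20) - 2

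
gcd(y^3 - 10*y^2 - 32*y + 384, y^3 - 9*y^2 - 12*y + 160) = y - 8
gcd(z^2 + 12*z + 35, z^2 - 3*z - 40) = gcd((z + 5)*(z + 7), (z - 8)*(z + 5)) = z + 5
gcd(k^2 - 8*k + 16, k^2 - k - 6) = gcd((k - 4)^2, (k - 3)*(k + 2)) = 1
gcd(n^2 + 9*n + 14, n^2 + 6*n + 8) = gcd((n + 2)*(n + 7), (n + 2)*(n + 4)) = n + 2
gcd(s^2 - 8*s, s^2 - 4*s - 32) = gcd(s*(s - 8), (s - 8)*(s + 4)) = s - 8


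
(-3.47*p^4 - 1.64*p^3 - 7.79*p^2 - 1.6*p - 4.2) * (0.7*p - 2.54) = -2.429*p^5 + 7.6658*p^4 - 1.2874*p^3 + 18.6666*p^2 + 1.124*p + 10.668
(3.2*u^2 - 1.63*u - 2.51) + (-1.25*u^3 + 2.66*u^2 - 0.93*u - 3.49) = -1.25*u^3 + 5.86*u^2 - 2.56*u - 6.0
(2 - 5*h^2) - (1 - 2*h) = -5*h^2 + 2*h + 1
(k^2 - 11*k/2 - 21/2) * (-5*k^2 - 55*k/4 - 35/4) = -5*k^4 + 55*k^3/4 + 955*k^2/8 + 385*k/2 + 735/8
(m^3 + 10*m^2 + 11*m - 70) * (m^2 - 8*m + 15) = m^5 + 2*m^4 - 54*m^3 - 8*m^2 + 725*m - 1050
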